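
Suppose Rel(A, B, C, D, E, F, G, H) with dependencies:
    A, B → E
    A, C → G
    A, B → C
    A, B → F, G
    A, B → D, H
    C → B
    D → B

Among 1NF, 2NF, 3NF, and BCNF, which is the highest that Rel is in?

3NF

Candidate keys: {A, B}, {A, C}, {A, D}. Prime attributes: {A, B, C, D}.
For C → B we have {C}⁺ = {B, C}; {C} is not a superkey, so BCNF fails.
Its right-hand attributes {B} are all prime, as are those of every other non-superkey FD — the relation is in 3NF.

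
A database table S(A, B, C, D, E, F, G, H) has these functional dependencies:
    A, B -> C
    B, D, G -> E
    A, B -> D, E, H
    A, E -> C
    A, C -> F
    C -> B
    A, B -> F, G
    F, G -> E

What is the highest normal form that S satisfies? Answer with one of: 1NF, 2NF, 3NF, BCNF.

Candidate keys: {A, B}, {A, C}, {A, E}, {A, F, G}. Prime attributes: {A, B, C, E, F, G}.
B, D, G -> E: {B, D, G}⁺ = {B, D, E, G}, which is not all of the attributes, so the left side is not a superkey — BCNF is violated.
Since {E} ⊆ prime attributes and every other non-superkey FD also has a prime right side, the schema is in 3NF.

3NF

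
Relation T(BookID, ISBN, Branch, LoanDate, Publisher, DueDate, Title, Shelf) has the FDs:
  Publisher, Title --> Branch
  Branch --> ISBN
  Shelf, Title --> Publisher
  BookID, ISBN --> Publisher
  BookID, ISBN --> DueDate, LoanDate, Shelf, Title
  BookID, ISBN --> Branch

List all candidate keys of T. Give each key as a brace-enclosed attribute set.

{BookID, Branch}, {BookID, ISBN}, {BookID, Publisher, Title}, {BookID, Shelf, Title}

Attributes never on any right-hand side: {BookID} — every candidate key must contain it.
{BookID, Branch}⁺ = {BookID, Branch, DueDate, ISBN, LoanDate, Publisher, Shelf, Title}, which is every attribute, so {BookID, Branch} is a candidate key.
{BookID, ISBN}⁺ = {BookID, Branch, DueDate, ISBN, LoanDate, Publisher, Shelf, Title}, which is every attribute, so {BookID, ISBN} is a candidate key.
{BookID, Publisher, Title}⁺ = {BookID, Branch, DueDate, ISBN, LoanDate, Publisher, Shelf, Title}, which is every attribute, so {BookID, Publisher, Title} is a candidate key.
{BookID, Shelf, Title}⁺ = {BookID, Branch, DueDate, ISBN, LoanDate, Publisher, Shelf, Title}, which is every attribute, so {BookID, Shelf, Title} is a candidate key.
Any other superkey properly contains one of these, so there are no further candidate keys.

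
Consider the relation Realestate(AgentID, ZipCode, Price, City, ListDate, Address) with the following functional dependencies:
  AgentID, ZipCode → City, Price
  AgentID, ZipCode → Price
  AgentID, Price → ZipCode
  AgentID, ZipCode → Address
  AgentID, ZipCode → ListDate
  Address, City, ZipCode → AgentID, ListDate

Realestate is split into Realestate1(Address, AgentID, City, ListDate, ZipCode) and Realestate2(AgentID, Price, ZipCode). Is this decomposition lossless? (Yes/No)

Yes

Realestate1 ∩ Realestate2 = {AgentID, ZipCode}; its closure under F is {Address, AgentID, City, ListDate, Price, ZipCode}.
This includes all of Realestate1, so the common attributes are a superkey of Realestate1 — the join is lossless.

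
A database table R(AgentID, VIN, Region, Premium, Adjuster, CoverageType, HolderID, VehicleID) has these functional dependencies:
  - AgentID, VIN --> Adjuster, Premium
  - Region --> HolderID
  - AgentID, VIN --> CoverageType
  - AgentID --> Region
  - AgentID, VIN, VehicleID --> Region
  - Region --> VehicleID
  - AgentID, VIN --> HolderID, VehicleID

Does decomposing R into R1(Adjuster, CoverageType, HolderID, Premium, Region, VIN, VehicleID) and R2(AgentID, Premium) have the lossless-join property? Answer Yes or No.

Common attributes: {Premium}; their closure is {Premium}.
R1 ⊄ {Premium} and R2 ⊄ {Premium}, so the split is lossy.

No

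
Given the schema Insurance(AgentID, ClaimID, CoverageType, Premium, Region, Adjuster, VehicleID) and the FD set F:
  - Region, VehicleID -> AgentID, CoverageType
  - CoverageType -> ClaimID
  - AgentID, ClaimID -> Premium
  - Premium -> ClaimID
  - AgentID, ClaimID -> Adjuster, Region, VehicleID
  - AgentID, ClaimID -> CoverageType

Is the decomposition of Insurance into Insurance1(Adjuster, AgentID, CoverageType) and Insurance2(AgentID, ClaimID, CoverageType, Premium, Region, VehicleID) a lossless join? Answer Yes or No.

Insurance1 ∩ Insurance2 = {AgentID, CoverageType}; its closure under F is {Adjuster, AgentID, ClaimID, CoverageType, Premium, Region, VehicleID}.
Since Insurance1 ⊆ {Adjuster, AgentID, ClaimID, CoverageType, Premium, Region, VehicleID}, the intersection is a superkey of Insurance1; the decomposition is lossless.

Yes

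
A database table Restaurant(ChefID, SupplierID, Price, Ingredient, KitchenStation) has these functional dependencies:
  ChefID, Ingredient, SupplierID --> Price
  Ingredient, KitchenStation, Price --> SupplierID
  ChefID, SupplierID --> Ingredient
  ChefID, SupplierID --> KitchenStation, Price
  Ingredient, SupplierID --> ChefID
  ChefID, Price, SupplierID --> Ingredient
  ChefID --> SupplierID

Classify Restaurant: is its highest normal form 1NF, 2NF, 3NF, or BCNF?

Candidate keys: {ChefID}, {Ingredient, KitchenStation, Price}, {Ingredient, SupplierID}. Prime attributes: {ChefID, Ingredient, KitchenStation, Price, SupplierID}.
The left-hand side of every FD is a superkey, so BCNF is satisfied.

BCNF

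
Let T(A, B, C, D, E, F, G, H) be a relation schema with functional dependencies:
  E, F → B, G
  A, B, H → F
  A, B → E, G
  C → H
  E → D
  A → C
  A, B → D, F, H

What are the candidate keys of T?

{A, B}, {A, E, F}

{A} never appears on the right of any FD, so every key must include it.
Closure of {A, B} is {A, B, C, D, E, F, G, H}, the whole schema; {A, B} is a candidate key.
Closure of {A, E, F} is {A, B, C, D, E, F, G, H}, the whole schema; {A, E, F} is a candidate key.
No proper subset of any of these is a key, and no other minimal superkey exists.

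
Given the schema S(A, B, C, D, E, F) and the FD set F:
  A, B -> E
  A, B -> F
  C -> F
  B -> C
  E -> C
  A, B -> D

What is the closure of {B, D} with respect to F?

Start with {B, D}.
B -> C applies; add {C} → now {B, C, D}.
C -> F applies; add {F} → now {B, C, D, F}.
No further FD applies.

{B, C, D, F}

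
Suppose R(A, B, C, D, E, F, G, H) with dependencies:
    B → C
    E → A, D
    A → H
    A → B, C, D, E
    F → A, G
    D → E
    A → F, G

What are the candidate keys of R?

Closure of {A} is {A, B, C, D, E, F, G, H}, the whole schema; {A} is a candidate key.
Closure of {D} is {A, B, C, D, E, F, G, H}, the whole schema; {D} is a candidate key.
Closure of {E} is {A, B, C, D, E, F, G, H}, the whole schema; {E} is a candidate key.
Closure of {F} is {A, B, C, D, E, F, G, H}, the whole schema; {F} is a candidate key.
These are minimal and exhaustive — every other superkey contains one of them.

{A}, {D}, {E}, {F}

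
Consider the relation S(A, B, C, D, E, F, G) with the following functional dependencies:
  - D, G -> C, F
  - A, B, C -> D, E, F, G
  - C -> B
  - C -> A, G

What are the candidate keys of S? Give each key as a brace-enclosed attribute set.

{C}⁺ = {A, B, C, D, E, F, G} — all of the relation — so {C} is a candidate key.
{D, G}⁺ = {A, B, C, D, E, F, G} — all of the relation — so {D, G} is a candidate key.
Any other superkey properly contains one of these, so there are no further candidate keys.

{C}, {D, G}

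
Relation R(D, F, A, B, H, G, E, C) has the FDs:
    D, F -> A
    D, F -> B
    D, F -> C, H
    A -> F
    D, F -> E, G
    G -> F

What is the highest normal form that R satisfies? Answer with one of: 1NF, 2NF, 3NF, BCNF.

Candidate keys: {A, D}, {D, F}, {D, G}. Prime attributes: {A, D, F, G}.
For A -> F we have {A}⁺ = {A, F}; {A} is not a superkey, so BCNF fails.
Its right-hand attributes {F} are all prime, as are those of every other non-superkey FD — the relation is in 3NF.

3NF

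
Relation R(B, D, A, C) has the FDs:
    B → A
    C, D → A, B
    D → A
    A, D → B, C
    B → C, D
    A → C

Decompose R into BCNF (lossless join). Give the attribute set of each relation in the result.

{A, B, D}; {A, C}

Candidate keys of the original relation: {B}, {D}.
In {A, B, C, D}, {A} is not a superkey ({A}⁺ restricted to this set is {A, C}), so split on A → C into {A, C} and {A, B, D}.
{A, C} has no BCNF violation.
{A, B, D} has no BCNF violation.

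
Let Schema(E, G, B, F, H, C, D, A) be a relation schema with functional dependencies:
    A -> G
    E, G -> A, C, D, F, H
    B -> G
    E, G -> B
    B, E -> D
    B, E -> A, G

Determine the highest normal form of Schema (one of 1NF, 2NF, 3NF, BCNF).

Candidate keys: {A, E}, {B, E}, {E, G}. Prime attributes: {A, B, E, G}.
A -> G: {A}⁺ = {A, G}, which is not all of the attributes, so the left side is not a superkey — BCNF is violated.
Its right-hand attributes {G} are all prime, as are those of every other non-superkey FD — the relation is in 3NF.

3NF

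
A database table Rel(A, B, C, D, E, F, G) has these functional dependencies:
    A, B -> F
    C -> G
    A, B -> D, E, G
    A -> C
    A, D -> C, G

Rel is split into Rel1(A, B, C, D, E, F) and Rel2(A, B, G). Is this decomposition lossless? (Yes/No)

The shared attributes are {A, B} and {A, B}⁺ = {A, B, C, D, E, F, G}.
This includes all of Rel1, so the common attributes are a superkey of Rel1 — the join is lossless.

Yes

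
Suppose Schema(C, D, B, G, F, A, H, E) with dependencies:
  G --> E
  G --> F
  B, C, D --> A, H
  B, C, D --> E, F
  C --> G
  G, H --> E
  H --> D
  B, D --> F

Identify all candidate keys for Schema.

{B, C, D}, {B, C, H}

{B, C} never appear on the right of any FD, so every key must include all of them.
{B, C, D} is a candidate key since {B, C, D}⁺ = {A, B, C, D, E, F, G, H} covers every attribute.
{B, C, H} is a candidate key since {B, C, H}⁺ = {A, B, C, D, E, F, G, H} covers every attribute.
These are minimal and exhaustive — every other superkey contains one of them.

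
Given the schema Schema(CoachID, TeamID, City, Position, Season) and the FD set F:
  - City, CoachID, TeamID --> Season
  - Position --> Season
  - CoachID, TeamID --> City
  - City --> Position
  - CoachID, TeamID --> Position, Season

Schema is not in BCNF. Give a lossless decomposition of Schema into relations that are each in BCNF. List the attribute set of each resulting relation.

Candidate key of the original relation: {CoachID, TeamID}.
Within {City, CoachID, Position, Season, TeamID}: {Position}⁺ ∩ {City, CoachID, Position, Season, TeamID} = {Position, Season}, not the whole set, so Position --> Season violates BCNF; decompose into {Position, Season} and {City, CoachID, Position, TeamID}.
{Position, Season} is in BCNF.
Within {City, CoachID, Position, TeamID}: {City}⁺ ∩ {City, CoachID, Position, TeamID} = {City, Position}, not the whole set, so City --> Position violates BCNF; decompose into {City, Position} and {City, CoachID, TeamID}.
{City, Position} is in BCNF.
{City, CoachID, TeamID} is in BCNF.

{City, CoachID, TeamID}; {City, Position}; {Position, Season}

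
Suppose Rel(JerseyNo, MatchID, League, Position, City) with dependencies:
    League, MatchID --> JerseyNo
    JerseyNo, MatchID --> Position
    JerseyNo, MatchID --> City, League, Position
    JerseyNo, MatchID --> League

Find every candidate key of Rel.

No FD produces {MatchID}, so it must be in every candidate key.
{JerseyNo, MatchID}⁺ = {City, JerseyNo, League, MatchID, Position} — all of the relation — so {JerseyNo, MatchID} is a candidate key.
{League, MatchID}⁺ = {City, JerseyNo, League, MatchID, Position} — all of the relation — so {League, MatchID} is a candidate key.
Any other superkey properly contains one of these, so there are no further candidate keys.

{JerseyNo, MatchID}, {League, MatchID}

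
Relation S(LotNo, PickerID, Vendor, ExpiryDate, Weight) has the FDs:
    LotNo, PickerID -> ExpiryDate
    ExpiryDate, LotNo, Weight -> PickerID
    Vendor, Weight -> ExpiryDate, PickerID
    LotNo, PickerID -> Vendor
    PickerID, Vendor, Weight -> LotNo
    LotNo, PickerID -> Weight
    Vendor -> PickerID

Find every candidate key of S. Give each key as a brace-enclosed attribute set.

{LotNo, PickerID} is a candidate key since {LotNo, PickerID}⁺ = {ExpiryDate, LotNo, PickerID, Vendor, Weight} covers every attribute.
{LotNo, Vendor} is a candidate key since {LotNo, Vendor}⁺ = {ExpiryDate, LotNo, PickerID, Vendor, Weight} covers every attribute.
{Vendor, Weight} is a candidate key since {Vendor, Weight}⁺ = {ExpiryDate, LotNo, PickerID, Vendor, Weight} covers every attribute.
{ExpiryDate, LotNo, Weight} is a candidate key since {ExpiryDate, LotNo, Weight}⁺ = {ExpiryDate, LotNo, PickerID, Vendor, Weight} covers every attribute.
No proper subset of any of these is a key, and no other minimal superkey exists.

{ExpiryDate, LotNo, Weight}, {LotNo, PickerID}, {LotNo, Vendor}, {Vendor, Weight}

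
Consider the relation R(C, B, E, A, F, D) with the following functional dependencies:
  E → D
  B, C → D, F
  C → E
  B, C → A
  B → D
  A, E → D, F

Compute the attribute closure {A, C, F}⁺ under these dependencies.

Start with {A, C, F}.
C → E applies; add {E} → now {A, C, E, F}.
A, E → D, F applies; add {D} → now {A, C, D, E, F}.
No further FD applies.

{A, C, D, E, F}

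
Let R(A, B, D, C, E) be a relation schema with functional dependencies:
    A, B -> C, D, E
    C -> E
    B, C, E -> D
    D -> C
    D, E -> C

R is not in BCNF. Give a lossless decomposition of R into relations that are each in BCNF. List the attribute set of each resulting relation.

Candidate key of the original relation: {A, B}.
In {A, B, C, D, E}, {C} is not a superkey ({C}⁺ restricted to this set is {C, E}), so split on C -> E into {C, E} and {A, B, C, D}.
{C, E}: every determinant is a superkey — BCNF.
In {A, B, C, D}, {D} is not a superkey ({D}⁺ restricted to this set is {C, D}), so split on D -> C into {C, D} and {A, B, D}.
{C, D}: every determinant is a superkey — BCNF.
{A, B, D}: every determinant is a superkey — BCNF.

{A, B, D}; {C, D}; {C, E}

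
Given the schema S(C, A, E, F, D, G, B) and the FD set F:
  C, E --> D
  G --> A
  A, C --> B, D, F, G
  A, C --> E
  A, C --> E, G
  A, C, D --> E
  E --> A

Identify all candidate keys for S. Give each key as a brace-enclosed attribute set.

{C} never appears on the right of any FD, so every key must include it.
{A, C}⁺ = {A, B, C, D, E, F, G} — all of the relation — so {A, C} is a candidate key.
{C, E}⁺ = {A, B, C, D, E, F, G} — all of the relation — so {C, E} is a candidate key.
{C, G}⁺ = {A, B, C, D, E, F, G} — all of the relation — so {C, G} is a candidate key.
Any other superkey properly contains one of these, so there are no further candidate keys.

{A, C}, {C, E}, {C, G}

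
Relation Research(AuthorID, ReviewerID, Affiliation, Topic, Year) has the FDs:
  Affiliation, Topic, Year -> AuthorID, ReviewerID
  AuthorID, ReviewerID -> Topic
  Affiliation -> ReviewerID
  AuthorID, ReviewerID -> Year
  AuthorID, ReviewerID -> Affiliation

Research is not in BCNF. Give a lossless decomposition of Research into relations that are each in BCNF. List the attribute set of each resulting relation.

Candidate keys of the original relation: {Affiliation, AuthorID}, {Affiliation, Topic, Year}, {AuthorID, ReviewerID}.
Within {Affiliation, AuthorID, ReviewerID, Topic, Year}: {Affiliation}⁺ ∩ {Affiliation, AuthorID, ReviewerID, Topic, Year} = {Affiliation, ReviewerID}, not the whole set, so Affiliation -> ReviewerID violates BCNF; decompose into {Affiliation, ReviewerID} and {Affiliation, AuthorID, Topic, Year}.
{Affiliation, ReviewerID} is in BCNF.
{Affiliation, AuthorID, Topic, Year} is in BCNF.

{Affiliation, AuthorID, Topic, Year}; {Affiliation, ReviewerID}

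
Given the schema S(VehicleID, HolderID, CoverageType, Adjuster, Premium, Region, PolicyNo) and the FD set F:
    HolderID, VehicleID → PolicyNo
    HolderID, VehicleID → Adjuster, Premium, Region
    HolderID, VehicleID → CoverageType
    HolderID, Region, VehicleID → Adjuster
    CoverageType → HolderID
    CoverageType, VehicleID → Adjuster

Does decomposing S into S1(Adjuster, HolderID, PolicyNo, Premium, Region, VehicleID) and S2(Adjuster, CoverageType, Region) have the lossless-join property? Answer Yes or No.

The shared attributes are {Adjuster, Region} and {Adjuster, Region}⁺ = {Adjuster, Region}.
Neither S1 nor S2 is contained in that closure, so the decomposition is lossy.

No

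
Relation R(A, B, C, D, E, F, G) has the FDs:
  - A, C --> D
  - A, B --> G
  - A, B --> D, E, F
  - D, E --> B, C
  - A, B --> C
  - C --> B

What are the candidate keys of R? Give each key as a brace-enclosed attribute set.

{A, B}, {A, C}, {A, D, E}

{A} never appears on the right of any FD, so every key must include it.
{A, B}⁺ = {A, B, C, D, E, F, G} — all of the relation — so {A, B} is a candidate key.
{A, C}⁺ = {A, B, C, D, E, F, G} — all of the relation — so {A, C} is a candidate key.
{A, D, E}⁺ = {A, B, C, D, E, F, G} — all of the relation — so {A, D, E} is a candidate key.
Any other superkey properly contains one of these, so there are no further candidate keys.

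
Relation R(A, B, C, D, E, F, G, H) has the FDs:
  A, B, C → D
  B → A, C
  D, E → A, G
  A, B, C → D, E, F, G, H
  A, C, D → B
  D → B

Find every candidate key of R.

{B}⁺ = {A, B, C, D, E, F, G, H}, which is every attribute, so {B} is a candidate key.
{D}⁺ = {A, B, C, D, E, F, G, H}, which is every attribute, so {D} is a candidate key.
No proper subset of any of these is a key, and no other minimal superkey exists.

{B}, {D}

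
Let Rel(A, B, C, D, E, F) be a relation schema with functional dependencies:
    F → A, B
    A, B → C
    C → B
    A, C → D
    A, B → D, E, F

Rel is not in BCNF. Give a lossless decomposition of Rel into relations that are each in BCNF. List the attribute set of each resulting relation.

{A, C, D, E, F}; {B, C}

Candidate keys of the original relation: {A, B}, {A, C}, {F}.
In {A, B, C, D, E, F}, {C} is not a superkey ({C}⁺ restricted to this set is {B, C}), so split on C → B into {B, C} and {A, C, D, E, F}.
{B, C}: every determinant is a superkey — BCNF.
{A, C, D, E, F}: every determinant is a superkey — BCNF.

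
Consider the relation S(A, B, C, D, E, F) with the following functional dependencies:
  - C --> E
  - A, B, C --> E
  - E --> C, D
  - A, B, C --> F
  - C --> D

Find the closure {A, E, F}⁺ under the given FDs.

{A, C, D, E, F}

Start with {A, E, F}.
E --> C, D applies; add {C, D} → now {A, C, D, E, F}.
No further FD applies.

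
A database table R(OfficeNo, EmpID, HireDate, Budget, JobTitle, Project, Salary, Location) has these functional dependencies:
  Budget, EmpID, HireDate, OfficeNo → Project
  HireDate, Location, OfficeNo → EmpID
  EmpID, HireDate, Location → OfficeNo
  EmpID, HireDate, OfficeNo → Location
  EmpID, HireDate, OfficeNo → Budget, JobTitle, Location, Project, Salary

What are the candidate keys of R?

{EmpID, HireDate, Location}, {EmpID, HireDate, OfficeNo}, {HireDate, Location, OfficeNo}

{HireDate} never appears on the right of any FD, so every key must include it.
{EmpID, HireDate, Location}⁺ = {Budget, EmpID, HireDate, JobTitle, Location, OfficeNo, Project, Salary}, which is every attribute, so {EmpID, HireDate, Location} is a candidate key.
{EmpID, HireDate, OfficeNo}⁺ = {Budget, EmpID, HireDate, JobTitle, Location, OfficeNo, Project, Salary}, which is every attribute, so {EmpID, HireDate, OfficeNo} is a candidate key.
{HireDate, Location, OfficeNo}⁺ = {Budget, EmpID, HireDate, JobTitle, Location, OfficeNo, Project, Salary}, which is every attribute, so {HireDate, Location, OfficeNo} is a candidate key.
No proper subset of any of these is a key, and no other minimal superkey exists.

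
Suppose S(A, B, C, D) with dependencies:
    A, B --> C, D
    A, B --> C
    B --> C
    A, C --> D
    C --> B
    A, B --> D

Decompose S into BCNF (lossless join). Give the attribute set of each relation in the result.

{A, B, D}; {B, C}

Candidate keys of the original relation: {A, B}, {A, C}.
{A, B, C, D}: {B} determines {B, C} here but is not a superkey — split on B --> C, giving {B, C} and {A, B, D}.
{B, C}: every determinant is a superkey — BCNF.
{A, B, D}: every determinant is a superkey — BCNF.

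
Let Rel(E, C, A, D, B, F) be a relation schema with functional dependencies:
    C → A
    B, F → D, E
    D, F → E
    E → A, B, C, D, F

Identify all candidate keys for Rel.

{B, F}, {D, F}, {E}

{E}⁺ = {A, B, C, D, E, F}, which is every attribute, so {E} is a candidate key.
{B, F}⁺ = {A, B, C, D, E, F}, which is every attribute, so {B, F} is a candidate key.
{D, F}⁺ = {A, B, C, D, E, F}, which is every attribute, so {D, F} is a candidate key.
No proper subset of any of these is a key, and no other minimal superkey exists.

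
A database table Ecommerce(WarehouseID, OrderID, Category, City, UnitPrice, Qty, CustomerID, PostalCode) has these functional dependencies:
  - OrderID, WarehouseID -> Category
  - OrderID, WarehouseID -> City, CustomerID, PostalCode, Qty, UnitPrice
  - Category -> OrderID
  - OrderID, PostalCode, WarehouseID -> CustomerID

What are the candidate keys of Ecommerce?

{Category, WarehouseID}, {OrderID, WarehouseID}

No FD produces {WarehouseID}, so it must be in every candidate key.
Closure of {Category, WarehouseID} is {Category, City, CustomerID, OrderID, PostalCode, Qty, UnitPrice, WarehouseID}, the whole schema; {Category, WarehouseID} is a candidate key.
Closure of {OrderID, WarehouseID} is {Category, City, CustomerID, OrderID, PostalCode, Qty, UnitPrice, WarehouseID}, the whole schema; {OrderID, WarehouseID} is a candidate key.
Any other superkey properly contains one of these, so there are no further candidate keys.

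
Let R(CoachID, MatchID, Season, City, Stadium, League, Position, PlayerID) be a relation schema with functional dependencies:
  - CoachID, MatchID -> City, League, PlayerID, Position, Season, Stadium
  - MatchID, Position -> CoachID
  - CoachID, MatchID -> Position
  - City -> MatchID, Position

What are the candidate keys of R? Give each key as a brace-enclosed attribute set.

{City}⁺ = {City, CoachID, League, MatchID, PlayerID, Position, Season, Stadium} — all of the relation — so {City} is a candidate key.
{CoachID, MatchID}⁺ = {City, CoachID, League, MatchID, PlayerID, Position, Season, Stadium} — all of the relation — so {CoachID, MatchID} is a candidate key.
{MatchID, Position}⁺ = {City, CoachID, League, MatchID, PlayerID, Position, Season, Stadium} — all of the relation — so {MatchID, Position} is a candidate key.
These are minimal and exhaustive — every other superkey contains one of them.

{City}, {CoachID, MatchID}, {MatchID, Position}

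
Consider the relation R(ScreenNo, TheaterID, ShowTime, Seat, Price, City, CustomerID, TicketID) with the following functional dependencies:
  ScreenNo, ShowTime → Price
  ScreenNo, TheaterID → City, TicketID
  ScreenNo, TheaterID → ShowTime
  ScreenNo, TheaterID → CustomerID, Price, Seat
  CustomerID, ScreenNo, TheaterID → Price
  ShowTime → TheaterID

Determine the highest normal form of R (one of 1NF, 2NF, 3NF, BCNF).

3NF

Candidate keys: {ScreenNo, ShowTime}, {ScreenNo, TheaterID}. Prime attributes: {ScreenNo, ShowTime, TheaterID}.
ShowTime → TheaterID: {ShowTime}⁺ = {ShowTime, TheaterID}, which is not all of the attributes, so the left side is not a superkey — BCNF is violated.
Its right-hand attributes {TheaterID} are all prime, as are those of every other non-superkey FD — the relation is in 3NF.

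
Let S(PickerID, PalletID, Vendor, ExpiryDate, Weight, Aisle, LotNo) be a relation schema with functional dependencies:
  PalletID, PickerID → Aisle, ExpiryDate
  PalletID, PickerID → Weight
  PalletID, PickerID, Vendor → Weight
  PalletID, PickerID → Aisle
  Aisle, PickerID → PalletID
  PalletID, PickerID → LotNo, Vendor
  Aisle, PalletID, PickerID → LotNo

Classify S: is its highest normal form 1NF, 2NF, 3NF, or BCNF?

BCNF

Candidate keys: {Aisle, PickerID}, {PalletID, PickerID}. Prime attributes: {Aisle, PalletID, PickerID}.
Each dependency's left side is a superkey — BCNF holds.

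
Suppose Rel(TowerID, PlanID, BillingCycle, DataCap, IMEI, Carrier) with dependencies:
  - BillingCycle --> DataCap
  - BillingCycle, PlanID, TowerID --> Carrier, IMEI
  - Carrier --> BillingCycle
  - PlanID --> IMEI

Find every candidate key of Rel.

Attributes never on any right-hand side: {PlanID, TowerID} — every candidate key must contain all of them.
Closure of {BillingCycle, PlanID, TowerID} is {BillingCycle, Carrier, DataCap, IMEI, PlanID, TowerID}, the whole schema; {BillingCycle, PlanID, TowerID} is a candidate key.
Closure of {Carrier, PlanID, TowerID} is {BillingCycle, Carrier, DataCap, IMEI, PlanID, TowerID}, the whole schema; {Carrier, PlanID, TowerID} is a candidate key.
These are minimal and exhaustive — every other superkey contains one of them.

{BillingCycle, PlanID, TowerID}, {Carrier, PlanID, TowerID}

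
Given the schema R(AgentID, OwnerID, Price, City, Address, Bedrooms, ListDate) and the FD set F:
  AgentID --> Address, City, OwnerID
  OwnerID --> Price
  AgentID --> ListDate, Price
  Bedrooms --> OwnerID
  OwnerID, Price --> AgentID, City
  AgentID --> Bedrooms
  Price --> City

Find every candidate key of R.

{AgentID}, {Bedrooms}, {OwnerID}

Closure of {AgentID} is {Address, AgentID, Bedrooms, City, ListDate, OwnerID, Price}, the whole schema; {AgentID} is a candidate key.
Closure of {Bedrooms} is {Address, AgentID, Bedrooms, City, ListDate, OwnerID, Price}, the whole schema; {Bedrooms} is a candidate key.
Closure of {OwnerID} is {Address, AgentID, Bedrooms, City, ListDate, OwnerID, Price}, the whole schema; {OwnerID} is a candidate key.
Any other superkey properly contains one of these, so there are no further candidate keys.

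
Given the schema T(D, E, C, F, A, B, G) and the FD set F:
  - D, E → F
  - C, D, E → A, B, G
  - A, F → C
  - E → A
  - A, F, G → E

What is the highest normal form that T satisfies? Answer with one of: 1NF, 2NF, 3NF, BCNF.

1NF

Candidate keys: {A, D, F, G}, {D, E}. Prime attributes: {A, D, E, F, G}.
A, F → C breaks BCNF: {A, F}⁺ = {A, C, F}, so {A, F} is not a superkey.
Because {C} is non-prime and the left side of A, F → C is not a superkey, the relation is not in 3NF.
The proper key subset {A, F} of {A, D, F, G} determines non-prime {C}, so the relation is not even in 2NF.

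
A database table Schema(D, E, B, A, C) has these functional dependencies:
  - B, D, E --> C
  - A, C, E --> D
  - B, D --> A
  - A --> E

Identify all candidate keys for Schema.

{A, B, C}, {B, D}

{B} never appears on the right of any FD, so every key must include it.
{B, D}⁺ = {A, B, C, D, E} — all of the relation — so {B, D} is a candidate key.
{A, B, C}⁺ = {A, B, C, D, E} — all of the relation — so {A, B, C} is a candidate key.
These are minimal and exhaustive — every other superkey contains one of them.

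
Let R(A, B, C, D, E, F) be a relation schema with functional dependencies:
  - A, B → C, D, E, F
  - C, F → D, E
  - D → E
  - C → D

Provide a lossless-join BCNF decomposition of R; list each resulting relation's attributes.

Candidate key of the original relation: {A, B}.
In {A, B, C, D, E, F}, {C, F} is not a superkey ({C, F}⁺ restricted to this set is {C, D, E, F}), so split on C, F → D, E into {C, D, E, F} and {A, B, C, F}.
In {C, D, E, F}, {D} is not a superkey ({D}⁺ restricted to this set is {D, E}), so split on D → E into {D, E} and {C, D, F}.
{D, E} has no BCNF violation.
In {C, D, F}, {C} is not a superkey ({C}⁺ restricted to this set is {C, D}), so split on C → D into {C, D} and {C, F}.
{C, D} has no BCNF violation.
{C, F} has no BCNF violation.
{A, B, C, F} has no BCNF violation.

{A, B, C, F}; {C, D}; {D, E}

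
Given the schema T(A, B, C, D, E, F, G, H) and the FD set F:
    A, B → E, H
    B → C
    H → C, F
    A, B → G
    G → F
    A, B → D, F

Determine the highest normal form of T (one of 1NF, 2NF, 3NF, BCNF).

1NF

Candidate key: {A, B}. Prime attributes: {A, B}.
B → C: {B}⁺ = {B, C}, which is not all of the attributes, so the left side is not a superkey — BCNF is violated.
B → C determines the non-prime attribute {C} from a non-superkey — 3NF is violated.
Since {B} ⊂ {A, B} and {B}⁺ ⊇ {C} with {C} non-prime, there is a partial dependency; 2NF fails.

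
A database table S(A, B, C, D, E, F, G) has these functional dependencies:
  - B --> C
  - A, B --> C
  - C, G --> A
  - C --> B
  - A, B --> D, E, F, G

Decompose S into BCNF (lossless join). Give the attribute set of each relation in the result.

{A, B, D, E, F, G}; {B, C}

Candidate keys of the original relation: {A, B}, {A, C}, {B, G}, {C, G}.
Within {A, B, C, D, E, F, G}: {B}⁺ ∩ {A, B, C, D, E, F, G} = {B, C}, not the whole set, so B --> C violates BCNF; decompose into {B, C} and {A, B, D, E, F, G}.
{B, C}: every determinant is a superkey — BCNF.
{A, B, D, E, F, G}: every determinant is a superkey — BCNF.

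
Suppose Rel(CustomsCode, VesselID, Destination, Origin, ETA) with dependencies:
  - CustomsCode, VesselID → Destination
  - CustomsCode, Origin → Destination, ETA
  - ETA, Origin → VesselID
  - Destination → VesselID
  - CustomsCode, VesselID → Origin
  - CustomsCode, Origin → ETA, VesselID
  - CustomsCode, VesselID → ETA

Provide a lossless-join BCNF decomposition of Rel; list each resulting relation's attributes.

Candidate keys of the original relation: {CustomsCode, Destination}, {CustomsCode, Origin}, {CustomsCode, VesselID}.
In {CustomsCode, Destination, ETA, Origin, VesselID}, {ETA, Origin} is not a superkey ({ETA, Origin}⁺ restricted to this set is {ETA, Origin, VesselID}), so split on ETA, Origin → VesselID into {ETA, Origin, VesselID} and {CustomsCode, Destination, ETA, Origin}.
{ETA, Origin, VesselID}: every determinant is a superkey — BCNF.
{CustomsCode, Destination, ETA, Origin}: every determinant is a superkey — BCNF.

{CustomsCode, Destination, ETA, Origin}; {ETA, Origin, VesselID}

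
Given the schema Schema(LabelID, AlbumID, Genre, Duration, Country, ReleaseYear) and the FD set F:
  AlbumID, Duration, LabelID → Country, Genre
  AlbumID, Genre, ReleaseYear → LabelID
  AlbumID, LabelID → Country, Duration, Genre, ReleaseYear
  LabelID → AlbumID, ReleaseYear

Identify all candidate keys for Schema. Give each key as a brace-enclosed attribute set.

{LabelID}⁺ = {AlbumID, Country, Duration, Genre, LabelID, ReleaseYear} — all of the relation — so {LabelID} is a candidate key.
{AlbumID, Genre, ReleaseYear}⁺ = {AlbumID, Country, Duration, Genre, LabelID, ReleaseYear} — all of the relation — so {AlbumID, Genre, ReleaseYear} is a candidate key.
These are minimal and exhaustive — every other superkey contains one of them.

{AlbumID, Genre, ReleaseYear}, {LabelID}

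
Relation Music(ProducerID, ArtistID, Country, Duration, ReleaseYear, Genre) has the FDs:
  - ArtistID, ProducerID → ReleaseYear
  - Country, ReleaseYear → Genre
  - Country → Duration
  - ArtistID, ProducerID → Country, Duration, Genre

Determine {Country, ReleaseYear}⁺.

{Country, Duration, Genre, ReleaseYear}

Start with {Country, ReleaseYear}.
Country, ReleaseYear → Genre applies; add {Genre} → now {Country, Genre, ReleaseYear}.
Country → Duration applies; add {Duration} → now {Country, Duration, Genre, ReleaseYear}.
No further FD applies.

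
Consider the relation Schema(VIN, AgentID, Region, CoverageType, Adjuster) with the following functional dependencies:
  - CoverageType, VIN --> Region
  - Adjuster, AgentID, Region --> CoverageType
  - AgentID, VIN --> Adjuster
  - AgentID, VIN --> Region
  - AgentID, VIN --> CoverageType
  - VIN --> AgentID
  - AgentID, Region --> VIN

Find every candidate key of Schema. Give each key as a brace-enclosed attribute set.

{VIN}⁺ = {Adjuster, AgentID, CoverageType, Region, VIN} — all of the relation — so {VIN} is a candidate key.
{AgentID, Region}⁺ = {Adjuster, AgentID, CoverageType, Region, VIN} — all of the relation — so {AgentID, Region} is a candidate key.
Any other superkey properly contains one of these, so there are no further candidate keys.

{AgentID, Region}, {VIN}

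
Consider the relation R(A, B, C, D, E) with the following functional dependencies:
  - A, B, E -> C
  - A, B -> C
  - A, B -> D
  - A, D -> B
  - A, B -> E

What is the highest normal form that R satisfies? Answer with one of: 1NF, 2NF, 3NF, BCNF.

Candidate keys: {A, B}, {A, D}. Prime attributes: {A, B, D}.
The left-hand side of every FD is a superkey, so BCNF is satisfied.

BCNF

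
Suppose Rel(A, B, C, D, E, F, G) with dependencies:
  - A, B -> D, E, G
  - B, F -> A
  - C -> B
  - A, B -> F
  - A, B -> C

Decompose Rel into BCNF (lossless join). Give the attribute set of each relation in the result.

Candidate keys of the original relation: {A, B}, {A, C}, {B, F}, {C, F}.
In {A, B, C, D, E, F, G}, {C} is not a superkey ({C}⁺ restricted to this set is {B, C}), so split on C -> B into {B, C} and {A, C, D, E, F, G}.
{B, C} has no BCNF violation.
{A, C, D, E, F, G} has no BCNF violation.

{A, C, D, E, F, G}; {B, C}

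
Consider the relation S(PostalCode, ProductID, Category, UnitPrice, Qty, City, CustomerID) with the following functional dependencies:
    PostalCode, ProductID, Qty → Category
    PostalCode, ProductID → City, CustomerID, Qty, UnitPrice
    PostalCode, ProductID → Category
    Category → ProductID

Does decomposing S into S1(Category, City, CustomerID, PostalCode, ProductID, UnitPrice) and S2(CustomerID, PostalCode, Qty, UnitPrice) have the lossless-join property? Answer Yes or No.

No

The shared attributes are {CustomerID, PostalCode, UnitPrice} and {CustomerID, PostalCode, UnitPrice}⁺ = {CustomerID, PostalCode, UnitPrice}.
The closure covers neither S1 nor S2 entirely; the join is not lossless.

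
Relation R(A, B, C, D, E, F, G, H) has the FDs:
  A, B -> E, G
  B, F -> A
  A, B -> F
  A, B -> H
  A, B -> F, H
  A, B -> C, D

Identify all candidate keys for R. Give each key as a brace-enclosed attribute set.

No FD produces {B}, so it must be in every candidate key.
{A, B} is a candidate key since {A, B}⁺ = {A, B, C, D, E, F, G, H} covers every attribute.
{B, F} is a candidate key since {B, F}⁺ = {A, B, C, D, E, F, G, H} covers every attribute.
Any other superkey properly contains one of these, so there are no further candidate keys.

{A, B}, {B, F}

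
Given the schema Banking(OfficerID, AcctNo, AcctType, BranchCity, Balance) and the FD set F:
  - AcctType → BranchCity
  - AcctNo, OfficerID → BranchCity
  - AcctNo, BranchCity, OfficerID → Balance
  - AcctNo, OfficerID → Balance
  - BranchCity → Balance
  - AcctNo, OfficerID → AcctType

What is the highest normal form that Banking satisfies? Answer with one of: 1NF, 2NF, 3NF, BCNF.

Candidate key: {AcctNo, OfficerID}. Prime attributes: {AcctNo, OfficerID}.
AcctType → BranchCity breaks BCNF: {AcctType}⁺ = {AcctType, Balance, BranchCity}, so {AcctType} is not a superkey.
Because {BranchCity} is non-prime and the left side of AcctType → BranchCity is not a superkey, the relation is not in 3NF.
No non-prime attribute depends on a proper subset of any candidate key, so 2NF holds.

2NF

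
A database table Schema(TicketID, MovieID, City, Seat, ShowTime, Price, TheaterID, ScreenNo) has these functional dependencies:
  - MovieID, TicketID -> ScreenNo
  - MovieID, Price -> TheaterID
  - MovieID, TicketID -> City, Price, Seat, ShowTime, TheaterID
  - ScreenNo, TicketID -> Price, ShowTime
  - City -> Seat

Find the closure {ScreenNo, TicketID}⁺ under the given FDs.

{Price, ScreenNo, ShowTime, TicketID}

Start with {ScreenNo, TicketID}.
ScreenNo, TicketID -> Price, ShowTime applies; add {Price, ShowTime} → now {Price, ScreenNo, ShowTime, TicketID}.
No further FD applies.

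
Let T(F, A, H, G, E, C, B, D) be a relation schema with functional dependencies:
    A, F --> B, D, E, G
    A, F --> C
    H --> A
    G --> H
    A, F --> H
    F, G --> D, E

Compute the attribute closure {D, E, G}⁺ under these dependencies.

Start with {D, E, G}.
G --> H applies; add {H} → now {D, E, G, H}.
H --> A applies; add {A} → now {A, D, E, G, H}.
No further FD applies.

{A, D, E, G, H}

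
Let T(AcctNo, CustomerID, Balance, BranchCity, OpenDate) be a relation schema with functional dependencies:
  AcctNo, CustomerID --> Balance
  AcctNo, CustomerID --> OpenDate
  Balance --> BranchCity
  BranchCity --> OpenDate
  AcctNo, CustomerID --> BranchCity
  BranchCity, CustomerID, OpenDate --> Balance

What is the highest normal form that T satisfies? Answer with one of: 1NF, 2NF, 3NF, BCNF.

2NF

Candidate key: {AcctNo, CustomerID}. Prime attributes: {AcctNo, CustomerID}.
For Balance --> BranchCity we have {Balance}⁺ = {Balance, BranchCity, OpenDate}; {Balance} is not a superkey, so BCNF fails.
Because {BranchCity} is non-prime and the left side of Balance --> BranchCity is not a superkey, the relation is not in 3NF.
No non-prime attribute depends on a proper subset of any candidate key, so 2NF holds.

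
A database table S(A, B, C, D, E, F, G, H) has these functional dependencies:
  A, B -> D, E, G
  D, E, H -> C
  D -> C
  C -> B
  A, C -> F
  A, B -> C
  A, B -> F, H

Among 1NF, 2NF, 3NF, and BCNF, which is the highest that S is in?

3NF

Candidate keys: {A, B}, {A, C}, {A, D}. Prime attributes: {A, B, C, D}.
D, E, H -> C: {D, E, H}⁺ = {B, C, D, E, H}, which is not all of the attributes, so the left side is not a superkey — BCNF is violated.
Since {C} ⊆ prime attributes and every other non-superkey FD also has a prime right side, the schema is in 3NF.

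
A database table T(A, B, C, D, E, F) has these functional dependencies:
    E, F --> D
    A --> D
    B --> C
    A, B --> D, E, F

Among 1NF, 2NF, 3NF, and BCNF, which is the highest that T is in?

1NF

Candidate key: {A, B}. Prime attributes: {A, B}.
For E, F --> D we have {E, F}⁺ = {D, E, F}; {E, F} is not a superkey, so BCNF fails.
Because {D} is non-prime and the left side of E, F --> D is not a superkey, the relation is not in 3NF.
Since {A} ⊂ {A, B} and {A}⁺ ⊇ {D} with {D} non-prime, there is a partial dependency; 2NF fails.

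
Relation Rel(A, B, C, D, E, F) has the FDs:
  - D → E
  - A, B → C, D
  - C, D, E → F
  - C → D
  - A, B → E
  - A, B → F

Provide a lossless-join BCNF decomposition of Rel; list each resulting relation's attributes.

Candidate key of the original relation: {A, B}.
{A, B, C, D, E, F}: {D} determines {D, E} here but is not a superkey — split on D → E, giving {D, E} and {A, B, C, D, F}.
{D, E} is in BCNF.
{A, B, C, D, F}: {C} determines {C, D, F} here but is not a superkey — split on C → D, F, giving {C, D, F} and {A, B, C}.
{C, D, F} is in BCNF.
{A, B, C} is in BCNF.

{A, B, C}; {C, D, F}; {D, E}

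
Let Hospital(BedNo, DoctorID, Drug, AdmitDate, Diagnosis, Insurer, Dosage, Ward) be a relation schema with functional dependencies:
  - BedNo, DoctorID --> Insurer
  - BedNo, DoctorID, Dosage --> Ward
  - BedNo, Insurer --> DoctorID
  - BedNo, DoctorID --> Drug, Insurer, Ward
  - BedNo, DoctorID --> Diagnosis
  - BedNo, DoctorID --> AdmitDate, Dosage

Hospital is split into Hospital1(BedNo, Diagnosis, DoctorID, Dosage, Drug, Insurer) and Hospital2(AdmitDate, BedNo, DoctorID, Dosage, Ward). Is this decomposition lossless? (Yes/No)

Yes

Common attributes: {BedNo, DoctorID, Dosage}; their closure is {AdmitDate, BedNo, Diagnosis, DoctorID, Dosage, Drug, Insurer, Ward}.
Since Hospital1 ⊆ {AdmitDate, BedNo, Diagnosis, DoctorID, Dosage, Drug, Insurer, Ward}, the intersection is a superkey of Hospital1; the decomposition is lossless.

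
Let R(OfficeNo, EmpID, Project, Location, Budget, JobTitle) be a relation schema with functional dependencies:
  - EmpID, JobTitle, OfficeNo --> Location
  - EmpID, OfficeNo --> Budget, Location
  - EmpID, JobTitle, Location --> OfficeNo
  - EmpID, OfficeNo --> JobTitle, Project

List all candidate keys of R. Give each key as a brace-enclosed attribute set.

{EmpID, JobTitle, Location}, {EmpID, OfficeNo}

No FD produces {EmpID}, so it must be in every candidate key.
{EmpID, OfficeNo} is a candidate key since {EmpID, OfficeNo}⁺ = {Budget, EmpID, JobTitle, Location, OfficeNo, Project} covers every attribute.
{EmpID, JobTitle, Location} is a candidate key since {EmpID, JobTitle, Location}⁺ = {Budget, EmpID, JobTitle, Location, OfficeNo, Project} covers every attribute.
No proper subset of any of these is a key, and no other minimal superkey exists.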